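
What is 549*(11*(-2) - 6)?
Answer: -15372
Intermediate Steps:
549*(11*(-2) - 6) = 549*(-22 - 6) = 549*(-28) = -15372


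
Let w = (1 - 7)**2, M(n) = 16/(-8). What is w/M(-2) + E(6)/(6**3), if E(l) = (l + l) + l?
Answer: -215/12 ≈ -17.917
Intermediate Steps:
M(n) = -2 (M(n) = 16*(-1/8) = -2)
E(l) = 3*l (E(l) = 2*l + l = 3*l)
w = 36 (w = (-6)**2 = 36)
w/M(-2) + E(6)/(6**3) = 36/(-2) + (3*6)/(6**3) = 36*(-1/2) + 18/216 = -18 + 18*(1/216) = -18 + 1/12 = -215/12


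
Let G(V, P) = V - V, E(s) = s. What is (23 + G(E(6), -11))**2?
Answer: 529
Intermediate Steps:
G(V, P) = 0
(23 + G(E(6), -11))**2 = (23 + 0)**2 = 23**2 = 529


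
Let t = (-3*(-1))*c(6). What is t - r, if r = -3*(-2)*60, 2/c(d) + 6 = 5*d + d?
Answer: -1799/5 ≈ -359.80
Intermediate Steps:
c(d) = 2/(-6 + 6*d) (c(d) = 2/(-6 + (5*d + d)) = 2/(-6 + 6*d))
r = 360 (r = 6*60 = 360)
t = ⅕ (t = (-3*(-1))*(1/(3*(-1 + 6))) = 3*((⅓)/5) = 3*((⅓)*(⅕)) = 3*(1/15) = ⅕ ≈ 0.20000)
t - r = ⅕ - 1*360 = ⅕ - 360 = -1799/5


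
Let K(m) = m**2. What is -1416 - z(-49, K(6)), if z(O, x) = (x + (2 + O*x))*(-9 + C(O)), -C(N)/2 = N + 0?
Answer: 152198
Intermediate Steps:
C(N) = -2*N (C(N) = -2*(N + 0) = -2*N)
z(O, x) = (-9 - 2*O)*(2 + x + O*x) (z(O, x) = (x + (2 + O*x))*(-9 - 2*O) = (2 + x + O*x)*(-9 - 2*O) = (-9 - 2*O)*(2 + x + O*x))
-1416 - z(-49, K(6)) = -1416 - (-18 - 9*6**2 - 4*(-49) - 11*(-49)*6**2 - 2*6**2*(-49)**2) = -1416 - (-18 - 9*36 + 196 - 11*(-49)*36 - 2*36*2401) = -1416 - (-18 - 324 + 196 + 19404 - 172872) = -1416 - 1*(-153614) = -1416 + 153614 = 152198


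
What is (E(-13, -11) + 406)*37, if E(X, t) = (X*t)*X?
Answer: -53761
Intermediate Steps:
E(X, t) = t*X²
(E(-13, -11) + 406)*37 = (-11*(-13)² + 406)*37 = (-11*169 + 406)*37 = (-1859 + 406)*37 = -1453*37 = -53761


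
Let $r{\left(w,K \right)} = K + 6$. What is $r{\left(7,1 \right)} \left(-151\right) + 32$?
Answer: $-1025$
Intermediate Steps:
$r{\left(w,K \right)} = 6 + K$
$r{\left(7,1 \right)} \left(-151\right) + 32 = \left(6 + 1\right) \left(-151\right) + 32 = 7 \left(-151\right) + 32 = -1057 + 32 = -1025$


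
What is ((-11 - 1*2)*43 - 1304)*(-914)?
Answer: 1702782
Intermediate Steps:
((-11 - 1*2)*43 - 1304)*(-914) = ((-11 - 2)*43 - 1304)*(-914) = (-13*43 - 1304)*(-914) = (-559 - 1304)*(-914) = -1863*(-914) = 1702782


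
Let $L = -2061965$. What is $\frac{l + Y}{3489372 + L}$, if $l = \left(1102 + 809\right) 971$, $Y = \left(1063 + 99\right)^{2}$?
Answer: $\frac{3205825}{1427407} \approx 2.2459$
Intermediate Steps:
$Y = 1350244$ ($Y = 1162^{2} = 1350244$)
$l = 1855581$ ($l = 1911 \cdot 971 = 1855581$)
$\frac{l + Y}{3489372 + L} = \frac{1855581 + 1350244}{3489372 - 2061965} = \frac{3205825}{1427407}$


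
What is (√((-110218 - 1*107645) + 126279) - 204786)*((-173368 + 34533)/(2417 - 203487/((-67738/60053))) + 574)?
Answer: -1453746163544567568/12383727557 + 170372525099712*I*√159/12383727557 ≈ -1.1739e+8 + 1.7348e+5*I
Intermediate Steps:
(√((-110218 - 1*107645) + 126279) - 204786)*((-173368 + 34533)/(2417 - 203487/((-67738/60053))) + 574) = (√((-110218 - 107645) + 126279) - 204786)*(-138835/(2417 - 203487/((-67738*1/60053))) + 574) = (√(-217863 + 126279) - 204786)*(-138835/(2417 - 203487/(-67738/60053)) + 574) = (√(-91584) - 204786)*(-138835/(2417 - 203487*(-60053/67738)) + 574) = (24*I*√159 - 204786)*(-138835/(2417 + 12220004811/67738) + 574) = (-204786 + 24*I*√159)*(-138835/12383727557/67738 + 574) = (-204786 + 24*I*√159)*(-138835*67738/12383727557 + 574) = (-204786 + 24*I*√159)*(-9404405230/12383727557 + 574) = (-204786 + 24*I*√159)*(7098855212488/12383727557) = -1453746163544567568/12383727557 + 170372525099712*I*√159/12383727557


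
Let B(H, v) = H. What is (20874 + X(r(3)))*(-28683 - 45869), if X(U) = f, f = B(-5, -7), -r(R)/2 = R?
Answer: -1555825688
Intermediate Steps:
r(R) = -2*R
f = -5
X(U) = -5
(20874 + X(r(3)))*(-28683 - 45869) = (20874 - 5)*(-28683 - 45869) = 20869*(-74552) = -1555825688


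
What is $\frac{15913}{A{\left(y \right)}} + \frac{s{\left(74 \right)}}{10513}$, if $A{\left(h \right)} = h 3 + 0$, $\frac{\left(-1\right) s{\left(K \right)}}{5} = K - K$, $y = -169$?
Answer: $- \frac{15913}{507} \approx -31.387$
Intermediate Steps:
$s{\left(K \right)} = 0$ ($s{\left(K \right)} = - 5 \left(K - K\right) = \left(-5\right) 0 = 0$)
$A{\left(h \right)} = 3 h$ ($A{\left(h \right)} = 3 h + 0 = 3 h$)
$\frac{15913}{A{\left(y \right)}} + \frac{s{\left(74 \right)}}{10513} = \frac{15913}{3 \left(-169\right)} + \frac{0}{10513} = \frac{15913}{-507} + 0 \cdot \frac{1}{10513} = 15913 \left(- \frac{1}{507}\right) + 0 = - \frac{15913}{507} + 0 = - \frac{15913}{507}$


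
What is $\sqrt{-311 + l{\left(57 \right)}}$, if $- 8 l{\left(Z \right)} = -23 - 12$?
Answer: $\frac{i \sqrt{4906}}{4} \approx 17.511 i$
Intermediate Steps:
$l{\left(Z \right)} = \frac{35}{8}$ ($l{\left(Z \right)} = - \frac{-23 - 12}{8} = \left(- \frac{1}{8}\right) \left(-35\right) = \frac{35}{8}$)
$\sqrt{-311 + l{\left(57 \right)}} = \sqrt{-311 + \frac{35}{8}} = \sqrt{- \frac{2453}{8}} = \frac{i \sqrt{4906}}{4}$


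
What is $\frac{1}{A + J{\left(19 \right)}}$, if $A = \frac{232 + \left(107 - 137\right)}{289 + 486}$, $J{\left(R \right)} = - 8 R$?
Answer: $- \frac{775}{117598} \approx -0.0065902$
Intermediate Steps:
$A = \frac{202}{775}$ ($A = \frac{232 + \left(107 - 137\right)}{775} = \left(232 - 30\right) \frac{1}{775} = 202 \cdot \frac{1}{775} = \frac{202}{775} \approx 0.26064$)
$\frac{1}{A + J{\left(19 \right)}} = \frac{1}{\frac{202}{775} - 152} = \frac{1}{- \frac{117598}{775}} = - \frac{775}{117598}$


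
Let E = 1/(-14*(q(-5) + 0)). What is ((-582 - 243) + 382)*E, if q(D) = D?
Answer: -443/70 ≈ -6.3286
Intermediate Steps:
E = 1/70 (E = 1/(-14*(-5 + 0)) = 1/(-14*(-5)) = 1/70 ≈ 0.014286)
((-582 - 243) + 382)*E = ((-582 - 243) + 382)*(1/70) = (-825 + 382)*(1/70) = -443*1/70 = -443/70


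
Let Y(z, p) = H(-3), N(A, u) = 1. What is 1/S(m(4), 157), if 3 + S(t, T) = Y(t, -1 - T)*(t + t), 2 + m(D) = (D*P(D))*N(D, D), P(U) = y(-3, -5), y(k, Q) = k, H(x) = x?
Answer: 1/81 ≈ 0.012346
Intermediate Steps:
P(U) = -3
m(D) = -2 - 3*D (m(D) = -2 + (D*(-3))*1 = -2 - 3*D*1 = -2 - 3*D)
Y(z, p) = -3
S(t, T) = -3 - 6*t (S(t, T) = -3 - 3*(t + t) = -3 - 6*t)
1/S(m(4), 157) = 1/(-3 - 6*(-2 - 3*4)) = 1/(-3 - 6*(-2 - 12)) = 1/(-3 - 6*(-14)) = 1/(-3 + 84) = 1/81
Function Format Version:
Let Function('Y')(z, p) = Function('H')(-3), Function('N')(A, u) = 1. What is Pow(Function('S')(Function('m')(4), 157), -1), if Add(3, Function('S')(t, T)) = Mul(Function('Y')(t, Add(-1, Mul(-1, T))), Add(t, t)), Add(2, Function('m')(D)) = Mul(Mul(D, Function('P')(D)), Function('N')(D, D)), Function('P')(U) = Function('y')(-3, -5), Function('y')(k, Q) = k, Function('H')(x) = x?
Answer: Rational(1, 81) ≈ 0.012346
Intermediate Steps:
Function('P')(U) = -3
Function('m')(D) = Add(-2, Mul(-3, D)) (Function('m')(D) = Add(-2, Mul(Mul(D, -3), 1)) = Add(-2, Mul(Mul(-3, D), 1)) = Add(-2, Mul(-3, D)))
Function('Y')(z, p) = -3
Function('S')(t, T) = Add(-3, Mul(-6, t)) (Function('S')(t, T) = Add(-3, Mul(-3, Add(t, t))) = Add(-3, Mul(-3, Mul(2, t))) = Add(-3, Mul(-6, t)))
Pow(Function('S')(Function('m')(4), 157), -1) = Pow(Add(-3, Mul(-6, Add(-2, Mul(-3, 4)))), -1) = Pow(Add(-3, Mul(-6, Add(-2, -12))), -1) = Pow(Add(-3, Mul(-6, -14)), -1) = Pow(Add(-3, 84), -1) = Pow(81, -1) = Rational(1, 81)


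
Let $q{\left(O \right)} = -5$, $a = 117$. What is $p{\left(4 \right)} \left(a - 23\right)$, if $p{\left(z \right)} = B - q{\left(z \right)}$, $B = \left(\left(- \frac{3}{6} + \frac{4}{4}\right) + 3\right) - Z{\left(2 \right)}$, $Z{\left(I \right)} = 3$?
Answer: $517$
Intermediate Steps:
$B = \frac{1}{2}$ ($B = \left(\left(- \frac{3}{6} + \frac{4}{4}\right) + 3\right) - 3 = \left(\left(\left(-3\right) \frac{1}{6} + 4 \cdot \frac{1}{4}\right) + 3\right) - 3 = \left(\left(- \frac{1}{2} + 1\right) + 3\right) - 3 = \left(\frac{1}{2} + 3\right) - 3 = \frac{7}{2} - 3 = \frac{1}{2} \approx 0.5$)
$p{\left(z \right)} = \frac{11}{2}$ ($p{\left(z \right)} = \frac{1}{2} - -5 = \frac{1}{2} + 5 = \frac{11}{2}$)
$p{\left(4 \right)} \left(a - 23\right) = \frac{11 \left(117 - 23\right)}{2} = \frac{11}{2} \cdot 94 = 517$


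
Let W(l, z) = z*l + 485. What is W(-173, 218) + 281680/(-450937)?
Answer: -16788215253/450937 ≈ -37230.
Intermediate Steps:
W(l, z) = 485 + l*z (W(l, z) = l*z + 485 = 485 + l*z)
W(-173, 218) + 281680/(-450937) = (485 - 173*218) + 281680/(-450937) = (485 - 37714) + 281680*(-1/450937) = -37229 - 281680/450937 = -16788215253/450937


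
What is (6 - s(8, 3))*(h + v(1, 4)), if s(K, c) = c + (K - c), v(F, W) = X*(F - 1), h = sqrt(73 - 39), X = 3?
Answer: -2*sqrt(34) ≈ -11.662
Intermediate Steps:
h = sqrt(34) ≈ 5.8309
v(F, W) = -3 + 3*F (v(F, W) = 3*(F - 1) = 3*(-1 + F) = -3 + 3*F)
s(K, c) = K
(6 - s(8, 3))*(h + v(1, 4)) = (6 - 1*8)*(sqrt(34) + (-3 + 3*1)) = (6 - 8)*(sqrt(34) + (-3 + 3)) = -2*(sqrt(34) + 0) = -2*sqrt(34)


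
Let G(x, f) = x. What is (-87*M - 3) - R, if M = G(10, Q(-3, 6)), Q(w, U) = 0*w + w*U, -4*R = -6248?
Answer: -2435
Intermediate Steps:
R = 1562 (R = -¼*(-6248) = 1562)
Q(w, U) = U*w (Q(w, U) = 0 + U*w = U*w)
M = 10
(-87*M - 3) - R = (-87*10 - 3) - 1*1562 = (-870 - 3) - 1562 = -873 - 1562 = -2435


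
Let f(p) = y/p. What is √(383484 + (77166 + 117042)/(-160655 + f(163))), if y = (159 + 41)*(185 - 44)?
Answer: 6*√7289054697642350615/26158565 ≈ 619.26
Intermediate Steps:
y = 28200 (y = 200*141 = 28200)
f(p) = 28200/p
√(383484 + (77166 + 117042)/(-160655 + f(163))) = √(383484 + (77166 + 117042)/(-160655 + 28200/163)) = √(383484 + 194208/(-160655 + 28200*(1/163))) = √(383484 + 194208/(-160655 + 28200/163)) = √(383484 + 194208/(-26158565/163)) = √(383484 + 194208*(-163/26158565)) = √(383484 - 31655904/26158565) = √(10031359484556/26158565) = 6*√7289054697642350615/26158565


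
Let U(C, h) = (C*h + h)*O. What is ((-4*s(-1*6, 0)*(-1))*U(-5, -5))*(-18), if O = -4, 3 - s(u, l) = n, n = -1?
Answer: 23040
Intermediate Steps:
s(u, l) = 4 (s(u, l) = 3 - 1*(-1) = 3 + 1 = 4)
U(C, h) = -4*h - 4*C*h (U(C, h) = (C*h + h)*(-4) = (h + C*h)*(-4) = -4*h - 4*C*h)
((-4*s(-1*6, 0)*(-1))*U(-5, -5))*(-18) = ((-4*4*(-1))*(-4*(-5)*(1 - 5)))*(-18) = ((-16*(-1))*(-4*(-5)*(-4)))*(-18) = (16*(-80))*(-18) = -1280*(-18) = 23040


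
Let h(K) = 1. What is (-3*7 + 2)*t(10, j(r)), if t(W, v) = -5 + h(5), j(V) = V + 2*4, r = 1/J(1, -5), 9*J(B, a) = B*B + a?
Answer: 76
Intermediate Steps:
J(B, a) = a/9 + B**2/9 (J(B, a) = (B*B + a)/9 = (B**2 + a)/9 = (a + B**2)/9 = a/9 + B**2/9)
r = -9/4 (r = 1/((1/9)*(-5) + (1/9)*1**2) = 1/(-5/9 + (1/9)*1) = 1/(-5/9 + 1/9) = 1/(-4/9) = -9/4 ≈ -2.2500)
j(V) = 8 + V (j(V) = V + 8 = 8 + V)
t(W, v) = -4 (t(W, v) = -5 + 1 = -4)
(-3*7 + 2)*t(10, j(r)) = (-3*7 + 2)*(-4) = (-21 + 2)*(-4) = -19*(-4) = 76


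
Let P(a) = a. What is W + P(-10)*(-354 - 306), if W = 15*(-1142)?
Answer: -10530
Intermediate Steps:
W = -17130
W + P(-10)*(-354 - 306) = -17130 - 10*(-354 - 306) = -17130 - 10*(-660) = -17130 + 6600 = -10530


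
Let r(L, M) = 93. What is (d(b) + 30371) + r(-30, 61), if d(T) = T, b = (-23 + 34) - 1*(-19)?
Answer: 30494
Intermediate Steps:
b = 30 (b = 11 + 19 = 30)
(d(b) + 30371) + r(-30, 61) = (30 + 30371) + 93 = 30401 + 93 = 30494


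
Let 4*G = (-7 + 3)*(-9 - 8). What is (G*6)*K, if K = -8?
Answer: -816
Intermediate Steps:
G = 17 (G = ((-7 + 3)*(-9 - 8))/4 = (-4*(-17))/4 = (¼)*68 = 17)
(G*6)*K = (17*6)*(-8) = 102*(-8) = -816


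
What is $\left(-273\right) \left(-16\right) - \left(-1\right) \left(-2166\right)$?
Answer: $2202$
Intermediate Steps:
$\left(-273\right) \left(-16\right) - \left(-1\right) \left(-2166\right) = 4368 - 2166 = 2202$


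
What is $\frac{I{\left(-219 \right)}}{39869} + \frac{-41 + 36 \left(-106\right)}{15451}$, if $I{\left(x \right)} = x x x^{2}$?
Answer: $\frac{35541125182238}{616015919} \approx 57695.0$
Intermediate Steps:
$I{\left(x \right)} = x^{4}$ ($I{\left(x \right)} = x^{2} x^{2} = x^{4}$)
$\frac{I{\left(-219 \right)}}{39869} + \frac{-41 + 36 \left(-106\right)}{15451} = \frac{\left(-219\right)^{4}}{39869} + \frac{-41 + 36 \left(-106\right)}{15451} = 2300257521 \cdot \frac{1}{39869} + \left(-41 - 3816\right) \frac{1}{15451} = \frac{2300257521}{39869} - \frac{3857}{15451} = \frac{35541125182238}{616015919}$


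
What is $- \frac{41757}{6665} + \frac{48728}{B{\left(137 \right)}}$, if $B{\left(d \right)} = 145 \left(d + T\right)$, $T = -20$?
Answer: $- \frac{2475067}{729495} \approx -3.3928$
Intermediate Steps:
$B{\left(d \right)} = -2900 + 145 d$ ($B{\left(d \right)} = 145 \left(d - 20\right) = 145 \left(-20 + d\right) = -2900 + 145 d$)
$- \frac{41757}{6665} + \frac{48728}{B{\left(137 \right)}} = - \frac{41757}{6665} + \frac{48728}{-2900 + 145 \cdot 137} = \left(-41757\right) \frac{1}{6665} + \frac{48728}{-2900 + 19865} = - \frac{1347}{215} + \frac{48728}{16965} = - \frac{2475067}{729495}$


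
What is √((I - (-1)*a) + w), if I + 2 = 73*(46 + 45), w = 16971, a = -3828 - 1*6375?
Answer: √13409 ≈ 115.80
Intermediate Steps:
a = -10203 (a = -3828 - 6375 = -10203)
I = 6641 (I = -2 + 73*(46 + 45) = -2 + 73*91 = -2 + 6643 = 6641)
√((I - (-1)*a) + w) = √((6641 - (-1)*(-10203)) + 16971) = √((6641 - 1*10203) + 16971) = √((6641 - 10203) + 16971) = √(-3562 + 16971) = √13409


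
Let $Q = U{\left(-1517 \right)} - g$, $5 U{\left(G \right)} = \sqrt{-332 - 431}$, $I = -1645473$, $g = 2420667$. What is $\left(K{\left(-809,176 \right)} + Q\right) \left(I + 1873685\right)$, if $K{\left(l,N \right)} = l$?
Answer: $-552609880912 + \frac{228212 i \sqrt{763}}{5} \approx -5.5261 \cdot 10^{11} + 1.2608 \cdot 10^{6} i$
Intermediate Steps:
$U{\left(G \right)} = \frac{i \sqrt{763}}{5}$ ($U{\left(G \right)} = \frac{\sqrt{-332 - 431}}{5} = \frac{\sqrt{-763}}{5} = \frac{i \sqrt{763}}{5}$)
$Q = -2420667 + \frac{i \sqrt{763}}{5}$ ($Q = \frac{i \sqrt{763}}{5} - 2420667 = -2420667 + \frac{i \sqrt{763}}{5} \approx -2.4207 \cdot 10^{6} + 5.5245 i$)
$\left(K{\left(-809,176 \right)} + Q\right) \left(I + 1873685\right) = \left(-809 - \left(2420667 - \frac{i \sqrt{763}}{5}\right)\right) \left(-1645473 + 1873685\right) = \left(-2421476 + \frac{i \sqrt{763}}{5}\right) 228212 = -552609880912 + \frac{228212 i \sqrt{763}}{5}$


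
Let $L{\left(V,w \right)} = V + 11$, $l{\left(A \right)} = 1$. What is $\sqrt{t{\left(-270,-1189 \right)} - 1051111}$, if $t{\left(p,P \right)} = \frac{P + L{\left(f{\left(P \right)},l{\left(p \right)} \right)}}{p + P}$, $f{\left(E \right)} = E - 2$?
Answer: $\frac{2 i \sqrt{559369139555}}{1459} \approx 1025.2 i$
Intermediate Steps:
$f{\left(E \right)} = -2 + E$
$L{\left(V,w \right)} = 11 + V$
$t{\left(p,P \right)} = \frac{9 + 2 P}{P + p}$ ($t{\left(p,P \right)} = \frac{P + \left(11 + \left(-2 + P\right)\right)}{p + P} = \frac{P + \left(9 + P\right)}{P + p} = \frac{9 + 2 P}{P + p}$)
$\sqrt{t{\left(-270,-1189 \right)} - 1051111} = \sqrt{\frac{9 + 2 \left(-1189\right)}{-1189 - 270} - 1051111} = \sqrt{\frac{9 - 2378}{-1459} - 1051111} = \sqrt{\left(- \frac{1}{1459}\right) \left(-2369\right) - 1051111} = \sqrt{\frac{2369}{1459} - 1051111} = \sqrt{- \frac{1533568580}{1459}} = \frac{2 i \sqrt{559369139555}}{1459}$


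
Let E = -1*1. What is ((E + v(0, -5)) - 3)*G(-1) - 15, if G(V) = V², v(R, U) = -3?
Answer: -22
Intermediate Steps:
E = -1
((E + v(0, -5)) - 3)*G(-1) - 15 = ((-1 - 3) - 3)*(-1)² - 15 = (-4 - 3)*1 - 15 = -7*1 - 15 = -7 - 15 = -22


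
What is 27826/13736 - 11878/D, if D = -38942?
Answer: 311689075/133726828 ≈ 2.3308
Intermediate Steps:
27826/13736 - 11878/D = 27826/13736 - 11878/(-38942) = 27826*(1/13736) - 11878*(-1/38942) = 13913/6868 + 5939/19471 = 311689075/133726828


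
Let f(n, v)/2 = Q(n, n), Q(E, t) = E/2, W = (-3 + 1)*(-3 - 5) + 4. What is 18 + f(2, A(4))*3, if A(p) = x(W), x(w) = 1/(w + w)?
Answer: 24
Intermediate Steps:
W = 20 (W = -2*(-8) + 4 = 16 + 4 = 20)
x(w) = 1/(2*w)
A(p) = 1/40 (A(p) = (1/2)/20 = (1/2)*(1/20) = 1/40)
Q(E, t) = E/2 (Q(E, t) = E*(1/2) = E/2)
f(n, v) = n (f(n, v) = 2*(n/2) = n)
18 + f(2, A(4))*3 = 18 + 2*3 = 18 + 6 = 24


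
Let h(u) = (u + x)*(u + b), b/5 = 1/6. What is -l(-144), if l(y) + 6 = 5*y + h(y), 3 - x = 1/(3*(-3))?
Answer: -525004/27 ≈ -19445.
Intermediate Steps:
x = 28/9 (x = 3 - 1/(3*(-3)) = 3 - 1/(-9) = 3 - 1*(-1/9) = 3 + 1/9 = 28/9 ≈ 3.1111)
b = 5/6 ≈ 0.83333
h(u) = (5/6 + u)*(28/9 + u) (h(u) = (u + 28/9)*(u + 5/6) = (28/9 + u)*(5/6 + u) = (5/6 + u)*(28/9 + u))
l(y) = -92/27 + y**2 + 161*y/18 (l(y) = -6 + (5*y + (70/27 + y**2 + 71*y/18)) = -6 + (70/27 + y**2 + 161*y/18) = -92/27 + y**2 + 161*y/18)
-l(-144) = -(-92/27 + (-144)**2 + (161/18)*(-144)) = -(-92/27 + 20736 - 1288) = -1*525004/27 = -525004/27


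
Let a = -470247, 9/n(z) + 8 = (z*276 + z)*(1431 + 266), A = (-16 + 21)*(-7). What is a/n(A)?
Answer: 859633617609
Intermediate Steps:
A = -35 (A = 5*(-7) = -35)
n(z) = 9/(-8 + 470069*z) (n(z) = 9/(-8 + (z*276 + z)*(1431 + 266)) = 9/(-8 + (276*z + z)*1697) = 9/(-8 + (277*z)*1697) = 9/(-8 + 470069*z))
a/n(A) = -470247/(9/(-8 + 470069*(-35))) = -470247/(9/(-8 - 16452415)) = -470247/(9/(-16452423)) = -470247/(9*(-1/16452423)) = -470247/(-1/1828047) = -470247*(-1828047) = 859633617609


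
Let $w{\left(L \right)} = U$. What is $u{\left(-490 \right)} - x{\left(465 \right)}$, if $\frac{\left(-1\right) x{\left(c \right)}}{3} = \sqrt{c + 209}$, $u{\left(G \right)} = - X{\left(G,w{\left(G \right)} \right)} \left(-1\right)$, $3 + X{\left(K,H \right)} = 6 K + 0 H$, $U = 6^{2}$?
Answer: $-2943 + 3 \sqrt{674} \approx -2865.1$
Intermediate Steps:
$U = 36$
$w{\left(L \right)} = 36$
$X{\left(K,H \right)} = -3 + 6 K$ ($X{\left(K,H \right)} = -3 + \left(6 K + 0 H\right) = -3 + \left(6 K + 0\right) = -3 + 6 K$)
$u{\left(G \right)} = -3 + 6 G$ ($u{\left(G \right)} = - (-3 + 6 G) \left(-1\right) = \left(3 - 6 G\right) \left(-1\right) = -3 + 6 G$)
$x{\left(c \right)} = - 3 \sqrt{209 + c}$ ($x{\left(c \right)} = - 3 \sqrt{c + 209} = - 3 \sqrt{209 + c}$)
$u{\left(-490 \right)} - x{\left(465 \right)} = \left(-3 + 6 \left(-490\right)\right) - - 3 \sqrt{209 + 465} = \left(-3 - 2940\right) - - 3 \sqrt{674} = -2943 + 3 \sqrt{674}$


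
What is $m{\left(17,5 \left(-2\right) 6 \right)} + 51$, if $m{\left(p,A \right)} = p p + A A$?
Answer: $3940$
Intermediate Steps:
$m{\left(p,A \right)} = A^{2} + p^{2}$ ($m{\left(p,A \right)} = p^{2} + A^{2} = A^{2} + p^{2}$)
$m{\left(17,5 \left(-2\right) 6 \right)} + 51 = \left(\left(5 \left(-2\right) 6\right)^{2} + 17^{2}\right) + 51 = \left(\left(\left(-10\right) 6\right)^{2} + 289\right) + 51 = \left(\left(-60\right)^{2} + 289\right) + 51 = \left(3600 + 289\right) + 51 = 3889 + 51 = 3940$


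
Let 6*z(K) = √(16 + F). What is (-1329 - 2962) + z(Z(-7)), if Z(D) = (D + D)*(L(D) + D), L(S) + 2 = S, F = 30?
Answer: -4291 + √46/6 ≈ -4289.9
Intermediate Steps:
L(S) = -2 + S
Z(D) = 2*D*(-2 + 2*D) (Z(D) = (D + D)*((-2 + D) + D) = (2*D)*(-2 + 2*D) = 2*D*(-2 + 2*D))
z(K) = √46/6 (z(K) = √(16 + 30)/6 = √46/6)
(-1329 - 2962) + z(Z(-7)) = (-1329 - 2962) + √46/6 = -4291 + √46/6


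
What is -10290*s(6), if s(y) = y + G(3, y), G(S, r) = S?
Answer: -92610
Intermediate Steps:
s(y) = 3 + y (s(y) = y + 3 = 3 + y)
-10290*s(6) = -10290*(3 + 6) = -10290*9 = -3430*27 = -92610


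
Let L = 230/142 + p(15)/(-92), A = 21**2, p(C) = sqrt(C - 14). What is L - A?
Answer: -2870103/6532 ≈ -439.39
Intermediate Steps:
p(C) = sqrt(-14 + C)
A = 441
L = 10509/6532 (L = 230/142 + sqrt(-14 + 15)/(-92) = 230*(1/142) + sqrt(1)*(-1/92) = 115/71 + 1*(-1/92) = 115/71 - 1/92 = 10509/6532 ≈ 1.6088)
L - A = 10509/6532 - 1*441 = 10509/6532 - 441 = -2870103/6532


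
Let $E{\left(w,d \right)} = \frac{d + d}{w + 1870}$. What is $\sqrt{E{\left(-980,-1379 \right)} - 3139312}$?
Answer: $\frac{3 i \sqrt{69073652495}}{445} \approx 1771.8 i$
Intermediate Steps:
$E{\left(w,d \right)} = \frac{2 d}{1870 + w}$
$\sqrt{E{\left(-980,-1379 \right)} - 3139312} = \sqrt{2 \left(-1379\right) \frac{1}{1870 - 980} - 3139312} = \sqrt{2 \left(-1379\right) \frac{1}{890} - 3139312} = \sqrt{- \frac{1379}{445} - 3139312} = \sqrt{- \frac{1396995219}{445}} = \frac{3 i \sqrt{69073652495}}{445}$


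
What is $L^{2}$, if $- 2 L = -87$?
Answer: $\frac{7569}{4} \approx 1892.3$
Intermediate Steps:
$L = \frac{87}{2}$ ($L = \left(- \frac{1}{2}\right) \left(-87\right) = \frac{87}{2} \approx 43.5$)
$L^{2} = \left(\frac{87}{2}\right)^{2} = \frac{7569}{4}$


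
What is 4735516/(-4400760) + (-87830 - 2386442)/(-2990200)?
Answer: -20446641853/82244703450 ≈ -0.24861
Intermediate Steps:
4735516/(-4400760) + (-87830 - 2386442)/(-2990200) = 4735516*(-1/4400760) - 2474272*(-1/2990200) = -1183879/1100190 + 309284/373775 = -20446641853/82244703450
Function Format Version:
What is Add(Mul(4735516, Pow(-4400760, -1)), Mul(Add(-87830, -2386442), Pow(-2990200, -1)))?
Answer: Rational(-20446641853, 82244703450) ≈ -0.24861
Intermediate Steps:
Add(Mul(4735516, Pow(-4400760, -1)), Mul(Add(-87830, -2386442), Pow(-2990200, -1))) = Add(Mul(4735516, Rational(-1, 4400760)), Mul(-2474272, Rational(-1, 2990200))) = Add(Rational(-1183879, 1100190), Rational(309284, 373775)) = Rational(-20446641853, 82244703450)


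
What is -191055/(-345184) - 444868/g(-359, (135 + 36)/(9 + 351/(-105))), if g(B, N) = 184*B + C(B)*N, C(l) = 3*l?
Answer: 3792830731699/748854941408 ≈ 5.0648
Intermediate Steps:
g(B, N) = 184*B + 3*B*N (g(B, N) = 184*B + (3*B)*N = 184*B + 3*B*N)
-191055/(-345184) - 444868/g(-359, (135 + 36)/(9 + 351/(-105))) = -191055/(-345184) - 444868*(-1/(359*(184 + 3*((135 + 36)/(9 + 351/(-105)))))) = -191055*(-1/345184) - 444868*(-1/(359*(184 + 3*(171/(9 + 351*(-1/105)))))) = 191055/345184 - 444868*(-1/(359*(184 + 3*(171/(9 - 117/35))))) = 191055/345184 - 444868*(-1/(359*(184 + 3*(171/(198/35))))) = 191055/345184 - 444868*(-1/(359*(184 + 3*(171*(35/198))))) = 191055/345184 - 444868*(-1/(359*(184 + 3*(665/22)))) = 191055/345184 - 444868*(-1/(359*(184 + 1995/22))) = 191055/345184 - 444868/((-359*6043/22)) = 191055/345184 - 444868/(-2169437/22) = 191055/345184 - 444868*(-22/2169437) = 191055/345184 + 9787096/2169437 = 3792830731699/748854941408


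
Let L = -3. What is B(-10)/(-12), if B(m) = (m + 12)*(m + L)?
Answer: 13/6 ≈ 2.1667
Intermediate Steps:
B(m) = (-3 + m)*(12 + m) (B(m) = (m + 12)*(m - 3) = (12 + m)*(-3 + m) = (-3 + m)*(12 + m))
B(-10)/(-12) = (-36 + (-10)² + 9*(-10))/(-12) = -(-36 + 100 - 90)/12 = -1/12*(-26) = 13/6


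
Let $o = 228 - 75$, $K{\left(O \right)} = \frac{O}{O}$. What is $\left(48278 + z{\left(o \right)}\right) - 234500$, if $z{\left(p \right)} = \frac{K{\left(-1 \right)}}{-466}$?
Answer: $- \frac{86779453}{466} \approx -1.8622 \cdot 10^{5}$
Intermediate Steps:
$K{\left(O \right)} = 1$
$o = 153$
$z{\left(p \right)} = - \frac{1}{466}$ ($z{\left(p \right)} = 1 \frac{1}{-466} = 1 \left(- \frac{1}{466}\right) = - \frac{1}{466}$)
$\left(48278 + z{\left(o \right)}\right) - 234500 = \left(48278 - \frac{1}{466}\right) - 234500 = \frac{22497547}{466} - 234500 = - \frac{86779453}{466}$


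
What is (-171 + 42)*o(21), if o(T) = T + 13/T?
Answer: -19522/7 ≈ -2788.9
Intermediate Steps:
(-171 + 42)*o(21) = (-171 + 42)*(21 + 13/21) = -129*(21 + 13*(1/21)) = -129*(21 + 13/21) = -129*454/21 = -19522/7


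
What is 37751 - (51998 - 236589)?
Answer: 222342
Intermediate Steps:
37751 - (51998 - 236589) = 37751 - 1*(-184591) = 37751 + 184591 = 222342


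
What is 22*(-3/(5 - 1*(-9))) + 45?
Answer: 282/7 ≈ 40.286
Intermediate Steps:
22*(-3/(5 - 1*(-9))) + 45 = 22*(-3/(5 + 9)) + 45 = 22*(-3/14) + 45 = -33/7 + 45 = 282/7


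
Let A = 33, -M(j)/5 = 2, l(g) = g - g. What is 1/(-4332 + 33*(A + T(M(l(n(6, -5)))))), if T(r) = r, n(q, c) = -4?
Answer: -1/3573 ≈ -0.00027988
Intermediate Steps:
l(g) = 0
M(j) = -10 (M(j) = -5*2 = -10)
1/(-4332 + 33*(A + T(M(l(n(6, -5)))))) = 1/(-4332 + 33*(33 - 10)) = 1/(-4332 + 33*23) = 1/(-4332 + 759) = 1/(-3573) = -1/3573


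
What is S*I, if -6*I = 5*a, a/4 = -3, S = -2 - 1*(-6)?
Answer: 40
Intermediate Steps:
S = 4 (S = -2 + 6 = 4)
a = -12 (a = 4*(-3) = -12)
I = 10 (I = -5*(-12)/6 = -⅙*(-60) = 10)
S*I = 4*10 = 40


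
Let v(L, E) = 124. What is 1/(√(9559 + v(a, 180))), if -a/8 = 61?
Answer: √9683/9683 ≈ 0.010162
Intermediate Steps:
a = -488 (a = -8*61 = -488)
1/(√(9559 + v(a, 180))) = 1/(√(9559 + 124)) = 1/(√9683) = √9683/9683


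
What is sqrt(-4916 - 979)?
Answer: 3*I*sqrt(655) ≈ 76.779*I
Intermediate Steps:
sqrt(-4916 - 979) = sqrt(-5895) = 3*I*sqrt(655)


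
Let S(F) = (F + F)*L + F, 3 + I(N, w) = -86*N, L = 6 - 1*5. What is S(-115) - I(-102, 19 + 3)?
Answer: -9114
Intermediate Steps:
L = 1 (L = 6 - 5 = 1)
I(N, w) = -3 - 86*N
S(F) = 3*F (S(F) = (F + F)*1 + F = (2*F)*1 + F = 2*F + F = 3*F)
S(-115) - I(-102, 19 + 3) = 3*(-115) - (-3 - 86*(-102)) = -345 - (-3 + 8772) = -345 - 1*8769 = -345 - 8769 = -9114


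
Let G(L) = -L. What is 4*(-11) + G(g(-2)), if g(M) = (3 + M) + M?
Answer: -43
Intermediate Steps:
g(M) = 3 + 2*M
4*(-11) + G(g(-2)) = 4*(-11) - (3 + 2*(-2)) = -44 - (3 - 4) = -44 - 1*(-1) = -44 + 1 = -43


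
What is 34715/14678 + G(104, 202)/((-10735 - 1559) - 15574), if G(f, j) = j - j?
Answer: 34715/14678 ≈ 2.3651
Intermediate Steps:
G(f, j) = 0
34715/14678 + G(104, 202)/((-10735 - 1559) - 15574) = 34715/14678 + 0/((-10735 - 1559) - 15574) = 34715*(1/14678) + 0/(-12294 - 15574) = 34715/14678 + 0/(-27868) = 34715/14678 + 0*(-1/27868) = 34715/14678 + 0 = 34715/14678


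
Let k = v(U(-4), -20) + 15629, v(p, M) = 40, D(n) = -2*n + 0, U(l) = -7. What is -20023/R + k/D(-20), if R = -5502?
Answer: 43505879/110040 ≈ 395.36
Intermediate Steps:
D(n) = -2*n
k = 15669 (k = 40 + 15629 = 15669)
-20023/R + k/D(-20) = -20023/(-5502) + 15669/((-2*(-20))) = -20023*(-1/5502) + 15669/40 = 20023/5502 + 15669*(1/40) = 20023/5502 + 15669/40 = 43505879/110040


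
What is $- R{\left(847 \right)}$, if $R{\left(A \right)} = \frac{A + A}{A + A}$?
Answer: $-1$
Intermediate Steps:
$R{\left(A \right)} = 1$ ($R{\left(A \right)} = \frac{2 A}{2 A} = 2 A \frac{1}{2 A} = 1$)
$- R{\left(847 \right)} = \left(-1\right) 1 = -1$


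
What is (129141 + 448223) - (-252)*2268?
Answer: 1148900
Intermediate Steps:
(129141 + 448223) - (-252)*2268 = 577364 - 1*(-571536) = 577364 + 571536 = 1148900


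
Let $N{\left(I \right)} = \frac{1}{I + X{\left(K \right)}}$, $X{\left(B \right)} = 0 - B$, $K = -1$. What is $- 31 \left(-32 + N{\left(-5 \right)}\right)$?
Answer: $\frac{3999}{4} \approx 999.75$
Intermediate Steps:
$X{\left(B \right)} = - B$
$N{\left(I \right)} = \frac{1}{1 + I}$ ($N{\left(I \right)} = \frac{1}{I - -1} = \frac{1}{I + 1} = \frac{1}{1 + I}$)
$- 31 \left(-32 + N{\left(-5 \right)}\right) = - 31 \left(-32 + \frac{1}{1 - 5}\right) = - 31 \left(-32 + \frac{1}{-4}\right) = - 31 \left(-32 - \frac{1}{4}\right) = \left(-31\right) \left(- \frac{129}{4}\right) = \frac{3999}{4}$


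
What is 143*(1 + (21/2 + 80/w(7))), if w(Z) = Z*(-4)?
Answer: 17303/14 ≈ 1235.9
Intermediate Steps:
w(Z) = -4*Z
143*(1 + (21/2 + 80/w(7))) = 143*(1 + (21/2 + 80/((-4*7)))) = 143*(1 + (21*(½) + 80/(-28))) = 143*(1 + (21/2 + 80*(-1/28))) = 143*(1 + (21/2 - 20/7)) = 143*(1 + 107/14) = 143*(121/14) = 17303/14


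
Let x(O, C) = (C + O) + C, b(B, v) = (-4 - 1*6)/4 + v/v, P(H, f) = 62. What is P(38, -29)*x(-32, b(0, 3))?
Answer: -2170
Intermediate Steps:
b(B, v) = -3/2 (b(B, v) = (-4 - 6)*(¼) + 1 = -10*¼ + 1 = -5/2 + 1 = -3/2)
x(O, C) = O + 2*C
P(38, -29)*x(-32, b(0, 3)) = 62*(-32 + 2*(-3/2)) = 62*(-32 - 3) = 62*(-35) = -2170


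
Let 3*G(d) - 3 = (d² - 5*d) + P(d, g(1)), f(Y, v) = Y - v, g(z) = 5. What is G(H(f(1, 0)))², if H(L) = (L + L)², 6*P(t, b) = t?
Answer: 1/81 ≈ 0.012346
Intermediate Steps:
P(t, b) = t/6
H(L) = 4*L² (H(L) = (2*L)² = 4*L²)
G(d) = 1 - 29*d/18 + d²/3 (G(d) = 1 + ((d² - 5*d) + d/6)/3 = 1 + (d² - 29*d/6)/3 = 1 + (-29*d/18 + d²/3) = 1 - 29*d/18 + d²/3)
G(H(f(1, 0)))² = (1 - 58*(1 - 1*0)²/9 + (4*(1 - 1*0)²)²/3)² = (1 - 58*(1 + 0)²/9 + (4*(1 + 0)²)²/3)² = (1 - 58*1²/9 + (4*1²)²/3)² = (1 - 58/9 + (4*1)²/3)² = (1 - 29/18*4 + (⅓)*4²)² = (1 - 58/9 + (⅓)*16)² = (1 - 58/9 + 16/3)² = (-⅑)² = 1/81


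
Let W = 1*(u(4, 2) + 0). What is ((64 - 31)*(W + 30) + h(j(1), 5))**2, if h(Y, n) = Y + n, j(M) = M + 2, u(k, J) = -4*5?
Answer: 114244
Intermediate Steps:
u(k, J) = -20
j(M) = 2 + M
W = -20 (W = 1*(-20 + 0) = 1*(-20) = -20)
((64 - 31)*(W + 30) + h(j(1), 5))**2 = ((64 - 31)*(-20 + 30) + ((2 + 1) + 5))**2 = (33*10 + (3 + 5))**2 = (330 + 8)**2 = 338**2 = 114244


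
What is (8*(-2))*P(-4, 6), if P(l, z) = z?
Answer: -96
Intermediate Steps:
(8*(-2))*P(-4, 6) = (8*(-2))*6 = -16*6 = -96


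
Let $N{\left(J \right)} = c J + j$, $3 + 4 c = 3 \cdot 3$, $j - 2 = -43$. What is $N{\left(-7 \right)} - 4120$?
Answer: $- \frac{8343}{2} \approx -4171.5$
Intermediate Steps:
$j = -41$ ($j = 2 - 43 = -41$)
$c = \frac{3}{2}$ ($c = - \frac{3}{4} + \frac{3 \cdot 3}{4} = - \frac{3}{4} + \frac{1}{4} \cdot 9 = - \frac{3}{4} + \frac{9}{4} = \frac{3}{2} \approx 1.5$)
$N{\left(J \right)} = -41 + \frac{3 J}{2}$ ($N{\left(J \right)} = \frac{3 J}{2} - 41 = -41 + \frac{3 J}{2}$)
$N{\left(-7 \right)} - 4120 = \left(-41 + \frac{3}{2} \left(-7\right)\right) - 4120 = \left(-41 - \frac{21}{2}\right) - 4120 = - \frac{103}{2} - 4120 = - \frac{8343}{2}$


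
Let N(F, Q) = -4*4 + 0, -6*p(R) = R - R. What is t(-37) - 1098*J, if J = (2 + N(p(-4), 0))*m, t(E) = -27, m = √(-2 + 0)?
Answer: -27 + 15372*I*√2 ≈ -27.0 + 21739.0*I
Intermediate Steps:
m = I*√2 (m = √(-2) = I*√2 ≈ 1.4142*I)
p(R) = 0 (p(R) = -(R - R)/6 = -⅙*0 = 0)
N(F, Q) = -16 (N(F, Q) = -16 + 0 = -16)
J = -14*I*√2 (J = (2 - 16)*(I*√2) = -14*I*√2 ≈ -19.799*I)
t(-37) - 1098*J = -27 - (-15372)*I*√2 = -27 + 15372*I*√2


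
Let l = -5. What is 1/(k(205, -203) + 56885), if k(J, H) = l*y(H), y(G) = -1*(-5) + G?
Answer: 1/57875 ≈ 1.7279e-5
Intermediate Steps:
y(G) = 5 + G
k(J, H) = -25 - 5*H (k(J, H) = -5*(5 + H) = -25 - 5*H)
1/(k(205, -203) + 56885) = 1/((-25 - 5*(-203)) + 56885) = 1/((-25 + 1015) + 56885) = 1/(990 + 56885) = 1/57875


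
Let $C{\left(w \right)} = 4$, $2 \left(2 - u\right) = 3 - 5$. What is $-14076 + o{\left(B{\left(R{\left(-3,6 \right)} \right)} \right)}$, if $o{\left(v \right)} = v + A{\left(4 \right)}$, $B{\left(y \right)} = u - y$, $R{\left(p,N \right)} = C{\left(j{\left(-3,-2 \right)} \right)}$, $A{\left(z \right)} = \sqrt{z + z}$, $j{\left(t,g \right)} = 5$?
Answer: $-14077 + 2 \sqrt{2} \approx -14074.0$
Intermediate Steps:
$u = 3$ ($u = 2 - \frac{3 - 5}{2} = 2 - -1 = 2 + 1 = 3$)
$A{\left(z \right)} = \sqrt{2} \sqrt{z}$ ($A{\left(z \right)} = \sqrt{2 z} = \sqrt{2} \sqrt{z}$)
$R{\left(p,N \right)} = 4$
$B{\left(y \right)} = 3 - y$
$o{\left(v \right)} = v + 2 \sqrt{2}$ ($o{\left(v \right)} = v + \sqrt{2} \sqrt{4} = v + \sqrt{2} \cdot 2 = v + 2 \sqrt{2}$)
$-14076 + o{\left(B{\left(R{\left(-3,6 \right)} \right)} \right)} = -14076 + \left(\left(3 - 4\right) + 2 \sqrt{2}\right) = -14076 - \left(1 - 2 \sqrt{2}\right) = -14077 + 2 \sqrt{2}$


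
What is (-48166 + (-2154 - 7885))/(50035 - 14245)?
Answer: -11641/7158 ≈ -1.6263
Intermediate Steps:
(-48166 + (-2154 - 7885))/(50035 - 14245) = (-48166 - 10039)/35790 = -58205*1/35790 = -11641/7158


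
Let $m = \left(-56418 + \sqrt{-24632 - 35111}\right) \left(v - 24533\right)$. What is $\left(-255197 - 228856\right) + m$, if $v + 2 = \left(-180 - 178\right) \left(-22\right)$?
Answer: $939383409 - 16659 i \sqrt{59743} \approx 9.3938 \cdot 10^{8} - 4.0719 \cdot 10^{6} i$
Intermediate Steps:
$v = 7874$ ($v = -2 + \left(-180 - 178\right) \left(-22\right) = -2 - -7876 = -2 + 7876 = 7874$)
$m = 939867462 - 16659 i \sqrt{59743}$ ($m = \left(-56418 + \sqrt{-24632 - 35111}\right) \left(7874 - 24533\right) = \left(-56418 + \sqrt{-59743}\right) \left(-16659\right) = \left(-56418 + i \sqrt{59743}\right) \left(-16659\right) = 939867462 - 16659 i \sqrt{59743} \approx 9.3987 \cdot 10^{8} - 4.0719 \cdot 10^{6} i$)
$\left(-255197 - 228856\right) + m = \left(-255197 - 228856\right) + \left(939867462 - 16659 i \sqrt{59743}\right) = -484053 + \left(939867462 - 16659 i \sqrt{59743}\right) = 939383409 - 16659 i \sqrt{59743}$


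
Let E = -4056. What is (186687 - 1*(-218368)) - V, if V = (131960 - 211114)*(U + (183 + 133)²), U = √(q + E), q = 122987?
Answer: 7904406879 + 79154*√118931 ≈ 7.9317e+9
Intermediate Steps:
U = √118931 (U = √(122987 - 4056) = √118931 ≈ 344.86)
V = -7904001824 - 79154*√118931 (V = (131960 - 211114)*(√118931 + (183 + 133)²) = -79154*(√118931 + 316²) = -79154*(√118931 + 99856) = -79154*(99856 + √118931) = -7904001824 - 79154*√118931 ≈ -7.9313e+9)
(186687 - 1*(-218368)) - V = (186687 - 1*(-218368)) - (-7904001824 - 79154*√118931) = (186687 + 218368) + (7904001824 + 79154*√118931) = 405055 + (7904001824 + 79154*√118931) = 7904406879 + 79154*√118931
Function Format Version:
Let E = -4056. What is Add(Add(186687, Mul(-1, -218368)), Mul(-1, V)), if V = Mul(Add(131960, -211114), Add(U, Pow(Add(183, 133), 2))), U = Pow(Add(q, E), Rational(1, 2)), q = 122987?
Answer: Add(7904406879, Mul(79154, Pow(118931, Rational(1, 2)))) ≈ 7.9317e+9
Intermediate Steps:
U = Pow(118931, Rational(1, 2)) (U = Pow(Add(122987, -4056), Rational(1, 2)) = Pow(118931, Rational(1, 2)) ≈ 344.86)
V = Add(-7904001824, Mul(-79154, Pow(118931, Rational(1, 2)))) (V = Mul(Add(131960, -211114), Add(Pow(118931, Rational(1, 2)), Pow(Add(183, 133), 2))) = Mul(-79154, Add(Pow(118931, Rational(1, 2)), Pow(316, 2))) = Mul(-79154, Add(Pow(118931, Rational(1, 2)), 99856)) = Mul(-79154, Add(99856, Pow(118931, Rational(1, 2)))) = Add(-7904001824, Mul(-79154, Pow(118931, Rational(1, 2)))) ≈ -7.9313e+9)
Add(Add(186687, Mul(-1, -218368)), Mul(-1, V)) = Add(Add(186687, Mul(-1, -218368)), Mul(-1, Add(-7904001824, Mul(-79154, Pow(118931, Rational(1, 2)))))) = Add(Add(186687, 218368), Add(7904001824, Mul(79154, Pow(118931, Rational(1, 2))))) = Add(405055, Add(7904001824, Mul(79154, Pow(118931, Rational(1, 2))))) = Add(7904406879, Mul(79154, Pow(118931, Rational(1, 2))))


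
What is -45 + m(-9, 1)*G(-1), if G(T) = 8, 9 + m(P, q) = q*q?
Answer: -109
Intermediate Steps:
m(P, q) = -9 + q**2 (m(P, q) = -9 + q*q = -9 + q**2)
-45 + m(-9, 1)*G(-1) = -45 + (-9 + 1**2)*8 = -45 + (-9 + 1)*8 = -45 - 8*8 = -45 - 64 = -109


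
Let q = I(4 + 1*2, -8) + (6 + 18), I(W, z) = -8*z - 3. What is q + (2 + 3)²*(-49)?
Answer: -1140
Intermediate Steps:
I(W, z) = -3 - 8*z
q = 85 (q = (-3 - 8*(-8)) + (6 + 18) = (-3 + 64) + 24 = 61 + 24 = 85)
q + (2 + 3)²*(-49) = 85 + (2 + 3)²*(-49) = 85 + 5²*(-49) = 85 + 25*(-49) = 85 - 1225 = -1140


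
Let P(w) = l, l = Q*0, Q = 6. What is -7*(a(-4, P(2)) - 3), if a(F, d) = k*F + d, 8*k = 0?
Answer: 21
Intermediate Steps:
k = 0 (k = (1/8)*0 = 0)
l = 0 (l = 6*0 = 0)
P(w) = 0
a(F, d) = d (a(F, d) = 0*F + d = 0 + d = d)
-7*(a(-4, P(2)) - 3) = -7*(0 - 3) = -7*(-3) = 21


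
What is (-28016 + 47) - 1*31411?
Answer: -59380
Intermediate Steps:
(-28016 + 47) - 1*31411 = -27969 - 31411 = -59380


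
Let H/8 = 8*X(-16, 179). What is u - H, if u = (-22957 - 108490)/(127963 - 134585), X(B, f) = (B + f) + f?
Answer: -144810889/6622 ≈ -21868.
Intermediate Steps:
X(B, f) = B + 2*f
u = 131447/6622 (u = -131447/(-6622) = -131447*(-1/6622) = 131447/6622 ≈ 19.850)
H = 21888 (H = 8*(8*(-16 + 2*179)) = 8*(8*(-16 + 358)) = 8*(8*342) = 8*2736 = 21888)
u - H = 131447/6622 - 1*21888 = 131447/6622 - 21888 = -144810889/6622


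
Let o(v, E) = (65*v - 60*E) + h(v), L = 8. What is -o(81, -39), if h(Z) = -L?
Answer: -7597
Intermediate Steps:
h(Z) = -8 (h(Z) = -1*8 = -8)
o(v, E) = -8 - 60*E + 65*v (o(v, E) = (65*v - 60*E) - 8 = (-60*E + 65*v) - 8 = -8 - 60*E + 65*v)
-o(81, -39) = -(-8 - 60*(-39) + 65*81) = -(-8 + 2340 + 5265) = -1*7597 = -7597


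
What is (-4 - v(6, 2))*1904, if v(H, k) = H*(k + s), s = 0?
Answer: -30464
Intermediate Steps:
v(H, k) = H*k (v(H, k) = H*(k + 0) = H*k)
(-4 - v(6, 2))*1904 = (-4 - 6*2)*1904 = (-4 - 1*12)*1904 = (-4 - 12)*1904 = -16*1904 = -30464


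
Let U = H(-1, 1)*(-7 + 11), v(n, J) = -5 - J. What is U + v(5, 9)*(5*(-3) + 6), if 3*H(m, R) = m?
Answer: 374/3 ≈ 124.67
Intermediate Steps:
H(m, R) = m/3
U = -4/3 (U = ((⅓)*(-1))*(-7 + 11) = -⅓*4 = -4/3 ≈ -1.3333)
U + v(5, 9)*(5*(-3) + 6) = -4/3 + (-5 - 1*9)*(5*(-3) + 6) = -4/3 + (-5 - 9)*(-15 + 6) = -4/3 - 14*(-9) = -4/3 + 126 = 374/3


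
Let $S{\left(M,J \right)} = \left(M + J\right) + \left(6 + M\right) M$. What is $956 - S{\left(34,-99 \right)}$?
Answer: $-339$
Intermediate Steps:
$S{\left(M,J \right)} = J + M + M \left(6 + M\right)$ ($S{\left(M,J \right)} = \left(J + M\right) + M \left(6 + M\right) = J + M + M \left(6 + M\right)$)
$956 - S{\left(34,-99 \right)} = 956 - \left(-99 + 34^{2} + 7 \cdot 34\right) = 956 - \left(-99 + 1156 + 238\right) = 956 - 1295 = -339$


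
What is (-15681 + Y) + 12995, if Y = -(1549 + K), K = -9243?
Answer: 5008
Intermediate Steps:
Y = 7694 (Y = -(1549 - 9243) = -1*(-7694) = 7694)
(-15681 + Y) + 12995 = (-15681 + 7694) + 12995 = -7987 + 12995 = 5008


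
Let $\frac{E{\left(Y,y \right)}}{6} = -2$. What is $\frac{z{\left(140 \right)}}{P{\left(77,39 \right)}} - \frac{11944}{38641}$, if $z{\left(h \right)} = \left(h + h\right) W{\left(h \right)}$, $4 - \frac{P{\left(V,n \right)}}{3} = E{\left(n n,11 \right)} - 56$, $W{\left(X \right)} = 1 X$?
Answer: $\frac{189018412}{1043307} \approx 181.17$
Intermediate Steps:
$W{\left(X \right)} = X$
$E{\left(Y,y \right)} = -12$ ($E{\left(Y,y \right)} = 6 \left(-2\right) = -12$)
$P{\left(V,n \right)} = 216$ ($P{\left(V,n \right)} = 12 - 3 \left(-12 - 56\right) = 12 - -204 = 12 + 204 = 216$)
$z{\left(h \right)} = 2 h^{2}$ ($z{\left(h \right)} = \left(h + h\right) h = 2 h h = 2 h^{2}$)
$\frac{z{\left(140 \right)}}{P{\left(77,39 \right)}} - \frac{11944}{38641} = \frac{2 \cdot 140^{2}}{216} - \frac{11944}{38641} = 2 \cdot 19600 \cdot \frac{1}{216} - \frac{11944}{38641} = 39200 \cdot \frac{1}{216} - \frac{11944}{38641} = \frac{4900}{27} - \frac{11944}{38641} = \frac{189018412}{1043307}$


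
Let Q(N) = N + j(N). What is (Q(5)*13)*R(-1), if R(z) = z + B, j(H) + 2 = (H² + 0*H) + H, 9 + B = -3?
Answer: -5577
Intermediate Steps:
B = -12 (B = -9 - 3 = -12)
j(H) = -2 + H + H² (j(H) = -2 + ((H² + 0*H) + H) = -2 + ((H² + 0) + H) = -2 + (H² + H) = -2 + (H + H²) = -2 + H + H²)
R(z) = -12 + z (R(z) = z - 12 = -12 + z)
Q(N) = -2 + N² + 2*N (Q(N) = N + (-2 + N + N²) = -2 + N² + 2*N)
(Q(5)*13)*R(-1) = ((-2 + 5² + 2*5)*13)*(-12 - 1) = ((-2 + 25 + 10)*13)*(-13) = (33*13)*(-13) = 429*(-13) = -5577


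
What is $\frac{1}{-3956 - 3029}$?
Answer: $- \frac{1}{6985} \approx -0.00014316$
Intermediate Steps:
$\frac{1}{-3956 - 3029} = \frac{1}{-6985} = - \frac{1}{6985}$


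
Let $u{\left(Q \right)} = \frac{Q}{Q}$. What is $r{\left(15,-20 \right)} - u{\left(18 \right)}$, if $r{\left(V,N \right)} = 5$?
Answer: $4$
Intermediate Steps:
$u{\left(Q \right)} = 1$
$r{\left(15,-20 \right)} - u{\left(18 \right)} = 5 - 1 = 4$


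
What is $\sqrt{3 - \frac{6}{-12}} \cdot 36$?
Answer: $18 \sqrt{14} \approx 67.35$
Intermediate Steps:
$\sqrt{3 - \frac{6}{-12}} \cdot 36 = \sqrt{3 - - \frac{1}{2}} \cdot 36 = \sqrt{3 + \frac{1}{2}} \cdot 36 = \sqrt{\frac{7}{2}} \cdot 36 = \frac{\sqrt{14}}{2} \cdot 36 = 18 \sqrt{14}$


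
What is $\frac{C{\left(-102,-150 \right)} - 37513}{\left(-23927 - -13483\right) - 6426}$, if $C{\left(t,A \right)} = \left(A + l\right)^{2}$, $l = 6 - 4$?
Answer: $\frac{15609}{16870} \approx 0.92525$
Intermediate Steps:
$l = 2$ ($l = 6 - 4 = 2$)
$C{\left(t,A \right)} = \left(2 + A\right)^{2}$ ($C{\left(t,A \right)} = \left(A + 2\right)^{2} = \left(2 + A\right)^{2}$)
$\frac{C{\left(-102,-150 \right)} - 37513}{\left(-23927 - -13483\right) - 6426} = \frac{\left(2 - 150\right)^{2} - 37513}{\left(-23927 - -13483\right) - 6426} = \frac{\left(-148\right)^{2} - 37513}{\left(-23927 + 13483\right) - 6426} = \frac{21904 - 37513}{-10444 - 6426} = - \frac{15609}{-16870} = \left(-15609\right) \left(- \frac{1}{16870}\right) = \frac{15609}{16870}$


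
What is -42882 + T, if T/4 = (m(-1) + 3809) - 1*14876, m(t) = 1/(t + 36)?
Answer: -3050246/35 ≈ -87150.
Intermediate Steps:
m(t) = 1/(36 + t)
T = -1549376/35 (T = 4*((1/(36 - 1) + 3809) - 1*14876) = 4*((1/35 + 3809) - 14876) = 4*(133316/35 - 14876) = 4*(-387344/35) = -1549376/35 ≈ -44268.)
-42882 + T = -42882 - 1549376/35 = -3050246/35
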